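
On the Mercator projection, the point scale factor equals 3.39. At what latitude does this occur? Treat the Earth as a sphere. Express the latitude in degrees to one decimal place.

Mercator scale is k = sec φ = 1/cos φ.
1/cos φ = 3.39  ⇒  cos φ = 0.2950  ⇒  φ = arccos(0.2950) ≈ 72.8°.

72.8°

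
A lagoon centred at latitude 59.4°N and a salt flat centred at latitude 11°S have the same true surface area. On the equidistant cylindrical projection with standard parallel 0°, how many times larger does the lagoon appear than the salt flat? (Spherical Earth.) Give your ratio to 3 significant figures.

1.93

Plate carrée maps x = Rλ, y = Rφ. The meridian scale is h = 1 and the parallel scale is k = 1/cos φ = sec φ.
Areal scale at 59.4°: h·k = 1.000 × 1.964 = 1.964.
Areal scale at 11°: h·k = 1.000 × 1.019 = 1.019.
Ratio = 1.964/1.019 ≈ 1.93.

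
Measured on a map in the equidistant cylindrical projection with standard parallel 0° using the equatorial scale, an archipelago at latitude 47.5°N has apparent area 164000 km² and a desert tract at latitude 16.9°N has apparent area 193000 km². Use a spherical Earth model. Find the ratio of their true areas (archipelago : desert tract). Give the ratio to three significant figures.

0.600

Plate carrée has h = 1 and k = sec φ, giving areal scale sec φ; true area = (apparent area) · cos φ.
True area of archipelago: 164000 × cos(47.5°) = 164000 × 0.6756 = 110800 km².
True area of desert tract: 193000 × cos(16.9°) = 193000 × 0.9568 = 184700 km².
Ratio = 110800 / 184700 ≈ 0.600.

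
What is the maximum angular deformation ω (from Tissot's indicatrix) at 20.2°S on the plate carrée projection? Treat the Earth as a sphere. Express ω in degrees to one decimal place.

3.6°

Plate carrée maps x = Rλ, y = Rφ. The meridian scale is h = 1 and the parallel scale is k = 1/cos φ = sec φ.
At 20.2°: h = 1.000, k = 1.066; principal scales a = 1.066, b = 1.000.
sin(ω/2) = (a − b)/(a + b) = 0.06554/2.066 = 0.03173, so ω = 2 arcsin(0.03173) ≈ 3.6°.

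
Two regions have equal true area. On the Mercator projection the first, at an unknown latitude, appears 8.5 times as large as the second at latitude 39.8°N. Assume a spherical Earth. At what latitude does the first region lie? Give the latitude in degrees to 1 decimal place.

Mercator areal scale is sec²φ, so apparent-area ratio = sec²φ₁ / sec²φ₂ = cos²φ₂ / cos²φ₁.
cos²φ₂ / cos²φ₁ = 8.5  ⇒  cos φ₁ = cos 39.8° / √8.5 = 0.7683/2.915 = 0.2635.
φ₁ = arccos(0.2635) ≈ 74.7°.

74.7°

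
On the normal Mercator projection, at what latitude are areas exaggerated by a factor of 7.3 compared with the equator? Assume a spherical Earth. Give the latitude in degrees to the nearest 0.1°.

68.3°

Mercator areal scale is sec²φ.
sec²φ = 7.3  ⇒  cos²φ = 0.1370  ⇒  cos φ = 0.3701.
φ = arccos(0.3701) ≈ 68.3°.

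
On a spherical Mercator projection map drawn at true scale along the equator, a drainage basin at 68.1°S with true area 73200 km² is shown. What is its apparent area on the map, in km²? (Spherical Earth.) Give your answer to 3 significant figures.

Mercator is conformal, so the point scale is isotropic: h = k = sec φ = 1/cos φ.
Areal scale = k² = sec²φ = 1/cos²(68.1°) = 1/0.3730² = 7.188.
Apparent area = 73200 × 7.188 ≈ 526000 km².

526000 km²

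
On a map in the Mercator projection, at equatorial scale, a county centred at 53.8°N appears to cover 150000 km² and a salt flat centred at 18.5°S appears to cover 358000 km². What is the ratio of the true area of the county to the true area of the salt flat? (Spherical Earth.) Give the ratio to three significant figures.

0.163

Mercator's areal exaggeration is sec²φ; hence true area = (apparent area) · cos²φ.
True area of county: 150000 × cos²(53.8°) = 150000 × 0.3488 = 52320 km².
True area of salt flat: 358000 × cos²(18.5°) = 358000 × 0.8993 = 322000 km².
Ratio = 52320 / 322000 ≈ 0.163.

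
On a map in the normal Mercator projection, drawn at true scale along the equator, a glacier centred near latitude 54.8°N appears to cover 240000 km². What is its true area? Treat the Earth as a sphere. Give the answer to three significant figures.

79700 km²

For Mercator, h = k = sec φ (a conformal cylindrical projection has a single point scale, 1/cos φ).
Areal scale = k² = sec²φ = 1/cos²(54.8°) = 1/0.5764² = 3.010.
True area = apparent / (areal scale) = 240000 / 3.010 ≈ 79700 km².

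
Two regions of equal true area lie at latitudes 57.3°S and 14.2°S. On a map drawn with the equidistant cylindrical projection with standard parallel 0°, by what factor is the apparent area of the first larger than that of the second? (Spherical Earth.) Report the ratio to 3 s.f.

1.79

Plate carrée maps x = Rλ, y = Rφ. The meridian scale is h = 1 and the parallel scale is k = 1/cos φ = sec φ.
Areal scale at 57.3°: h·k = 1.000 × 1.851 = 1.851.
Areal scale at 14.2°: h·k = 1.000 × 1.032 = 1.032.
Ratio = 1.851/1.032 ≈ 1.79.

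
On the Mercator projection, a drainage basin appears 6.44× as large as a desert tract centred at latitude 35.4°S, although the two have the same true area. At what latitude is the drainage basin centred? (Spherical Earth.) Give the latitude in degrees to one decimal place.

71.3°

For equal true areas on Mercator, apparent areas scale as sec²φ, so the ratio is cos²φ₂ / cos²φ₁.
cos²φ₂ / cos²φ₁ = 6.44  ⇒  cos φ₁ = cos 35.4° / √6.44 = 0.8151/2.538 = 0.3212.
φ₁ = arccos(0.3212) ≈ 71.3°.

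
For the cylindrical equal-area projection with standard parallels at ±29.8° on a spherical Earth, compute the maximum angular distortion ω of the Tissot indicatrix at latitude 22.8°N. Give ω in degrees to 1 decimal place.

6.9°

For cylindrical equal-area with standard parallel φ₀, h = cos φ / cos φ₀ and k = cos φ₀ / cos φ, so h·k = 1.
At 22.8°: h = 1.062, k = 0.9413; principal scales a = 1.062, b = 0.9413.
sin(ω/2) = (a − b)/(a + b) = 0.1210/2.004 = 0.06040, so ω = 2 arcsin(0.06040) ≈ 6.9°.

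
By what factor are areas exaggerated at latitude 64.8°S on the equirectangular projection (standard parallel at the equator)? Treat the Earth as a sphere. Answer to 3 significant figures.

In the plate carrée (x = Rλ, y = Rφ), meridians are true-scale (h = 1) and parallels are stretched by k = sec φ.
Areal scale = h·k = 1 × sec φ; at 64.8°, h = 1.000, k = 2.349, so h·k = 2.349.

2.35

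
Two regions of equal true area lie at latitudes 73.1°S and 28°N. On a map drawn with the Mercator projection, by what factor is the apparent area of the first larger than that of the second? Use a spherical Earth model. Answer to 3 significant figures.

9.23

Mercator areal scale is sec²φ.
At 73.1°: sec²(73.1°) = 1/0.2907² = 11.83.
At 28°: sec²(28°) = 1/0.8829² = 1.283.
Ratio = 11.83/1.283 = cos²(28°)/cos²(73.1°) ≈ 9.23.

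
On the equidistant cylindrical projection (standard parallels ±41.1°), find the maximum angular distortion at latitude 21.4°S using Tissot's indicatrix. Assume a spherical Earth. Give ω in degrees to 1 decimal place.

12.1°

With standard parallel φ₀ = 41.1°, the equirectangular projection gives x = Rλ cos φ₀, y = Rφ, so h = 1 and k = cos 41.1° / cos φ.
At 21.4°: h = 1.000, k = 0.8094; principal scales a = 1.000, b = 0.8094.
sin(ω/2) = (a − b)/(a + b) = 0.1906/1.809 = 0.1054, so ω = 2 arcsin(0.1054) ≈ 12.1°.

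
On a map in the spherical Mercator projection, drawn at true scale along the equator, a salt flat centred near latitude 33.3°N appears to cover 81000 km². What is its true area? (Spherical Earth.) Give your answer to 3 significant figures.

56600 km²

The Mercator projection is conformal; its linear scale factor is the same in every direction and equals sec φ = 1/cos φ.
Areal scale = k² = sec²φ = 1/cos²(33.3°) = 1/0.8358² = 1.431.
True area = apparent / (areal scale) = 81000 / 1.431 ≈ 56600 km².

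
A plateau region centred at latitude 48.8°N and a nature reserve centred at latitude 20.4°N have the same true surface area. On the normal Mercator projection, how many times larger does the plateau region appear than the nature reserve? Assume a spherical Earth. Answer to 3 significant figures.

2.02

Mercator is conformal with k = sec φ, so areal scale = k² = sec²φ.
At 48.8°: sec²(48.8°) = 1/0.6587² = 2.305.
At 20.4°: sec²(20.4°) = 1/0.9373² = 1.138.
Ratio = 2.305/1.138 = cos²(20.4°)/cos²(48.8°) ≈ 2.02.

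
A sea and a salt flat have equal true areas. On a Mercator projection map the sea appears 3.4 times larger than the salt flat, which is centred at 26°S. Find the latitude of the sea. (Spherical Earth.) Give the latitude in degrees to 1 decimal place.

Mercator areal scale is sec²φ, so apparent-area ratio = sec²φ₁ / sec²φ₂ = cos²φ₂ / cos²φ₁.
cos²φ₂ / cos²φ₁ = 3.4  ⇒  cos φ₁ = cos 26° / √3.4 = 0.8988/1.844 = 0.4874.
φ₁ = arccos(0.4874) ≈ 60.8°.

60.8°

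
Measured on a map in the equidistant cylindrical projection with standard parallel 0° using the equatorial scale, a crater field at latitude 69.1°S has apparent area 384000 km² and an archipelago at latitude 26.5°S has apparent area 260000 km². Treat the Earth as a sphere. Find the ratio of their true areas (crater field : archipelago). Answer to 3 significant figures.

0.589

On the plate carrée, areal scale = h·k = 1 × sec φ, so true area = apparent × cos φ.
True area of crater field: 384000 × cos(69.1°) = 384000 × 0.3567 = 137000 km².
True area of archipelago: 260000 × cos(26.5°) = 260000 × 0.8949 = 232700 km².
Ratio = 137000 / 232700 ≈ 0.589.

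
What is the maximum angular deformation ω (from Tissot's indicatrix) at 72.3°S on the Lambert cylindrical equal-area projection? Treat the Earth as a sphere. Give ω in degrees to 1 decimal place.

The Lambert cylindrical equal-area projection is the cylindrical equal-area projection with its standard parallel at the equator (φ₀ = 0). A cylindrical equal-area projection with standard parallel φ₀ has meridian scale h = cos φ / cos φ₀ and parallel scale k = cos φ₀ / cos φ (so areas are preserved, h·k = 1).
At 72.3°: h = 0.3040, k = 3.289; principal scales a = 3.289, b = 0.3040.
sin(ω/2) = (a − b)/(a + b) = 2.985/3.593 = 0.8308, so ω = 2 arcsin(0.8308) ≈ 112.4°.

112.4°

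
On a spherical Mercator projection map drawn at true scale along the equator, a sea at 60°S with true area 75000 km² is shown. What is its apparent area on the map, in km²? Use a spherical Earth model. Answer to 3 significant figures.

300000 km²

Mercator is conformal, so the point scale is isotropic: h = k = sec φ = 1/cos φ.
Areal scale = k² = sec²φ = 1/cos²(60°) = 1/0.5000² = 4.000.
Apparent area = 75000 × 4.000 ≈ 300000 km².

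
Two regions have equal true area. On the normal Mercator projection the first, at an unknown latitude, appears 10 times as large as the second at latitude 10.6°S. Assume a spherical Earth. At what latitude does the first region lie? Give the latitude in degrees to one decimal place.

For equal true areas on Mercator, apparent areas scale as sec²φ, so the ratio is cos²φ₂ / cos²φ₁.
cos²φ₂ / cos²φ₁ = 10  ⇒  cos φ₁ = cos 10.6° / √10 = 0.9829/3.162 = 0.3108.
φ₁ = arccos(0.3108) ≈ 71.9°.

71.9°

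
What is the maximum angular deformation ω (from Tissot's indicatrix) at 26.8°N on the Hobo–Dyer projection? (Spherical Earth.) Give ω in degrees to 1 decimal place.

The Hobo–Dyer projection is cylindrical equal-area with φ₀ = 37.5°. A cylindrical equal-area projection with standard parallel φ₀ has meridian scale h = cos φ / cos φ₀ and parallel scale k = cos φ₀ / cos φ (so areas are preserved, h·k = 1).
At 26.8°: h = 1.125, k = 0.8888; principal scales a = 1.125, b = 0.8888.
sin(ω/2) = (a − b)/(a + b) = 0.2363/2.014 = 0.1173, so ω = 2 arcsin(0.1173) ≈ 13.5°.

13.5°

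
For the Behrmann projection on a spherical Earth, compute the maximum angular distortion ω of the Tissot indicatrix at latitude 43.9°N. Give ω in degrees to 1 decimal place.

Behrmann is a cylindrical equal-area projection with standard parallels at ±30°. For cylindrical equal-area with standard parallel φ₀, h = cos φ / cos φ₀ and k = cos φ₀ / cos φ, so h·k = 1.
At 43.9°: h = 0.8320, k = 1.202; principal scales a = 1.202, b = 0.8320.
sin(ω/2) = (a − b)/(a + b) = 0.3699/2.034 = 0.1819, so ω = 2 arcsin(0.1819) ≈ 21.0°.

21.0°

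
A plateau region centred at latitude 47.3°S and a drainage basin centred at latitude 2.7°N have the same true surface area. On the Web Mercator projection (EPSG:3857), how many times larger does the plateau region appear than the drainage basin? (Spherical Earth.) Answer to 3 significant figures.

2.17

On Mercator, area is exaggerated by sec²φ = 1/cos²φ.
At 47.3°: sec²(47.3°) = 1/0.6782² = 2.174.
At 2.7°: sec²(2.7°) = 1/0.9989² = 1.002.
Ratio = 2.174/1.002 = cos²(2.7°)/cos²(47.3°) ≈ 2.17.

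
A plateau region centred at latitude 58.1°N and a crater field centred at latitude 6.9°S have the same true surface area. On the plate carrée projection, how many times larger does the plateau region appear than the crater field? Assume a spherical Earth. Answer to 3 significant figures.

In the plate carrée (x = Rλ, y = Rφ), meridians are true-scale (h = 1) and parallels are stretched by k = sec φ.
Areal scale at 58.1°: h·k = 1.000 × 1.892 = 1.892.
Areal scale at 6.9°: h·k = 1.000 × 1.007 = 1.007.
Ratio = 1.892/1.007 ≈ 1.88.

1.88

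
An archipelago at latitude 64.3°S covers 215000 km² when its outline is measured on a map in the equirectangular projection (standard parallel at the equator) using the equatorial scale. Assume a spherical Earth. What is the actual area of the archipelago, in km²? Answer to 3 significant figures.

93200 km²

Plate carrée maps x = Rλ, y = Rφ. The meridian scale is h = 1 and the parallel scale is k = 1/cos φ = sec φ.
Areal scale = h·k = 1 × sec φ; at 64.3°, h = 1.000, k = 2.306, so h·k = 2.306.
True area = apparent / (areal scale) = 215000 / 2.306 ≈ 93200 km².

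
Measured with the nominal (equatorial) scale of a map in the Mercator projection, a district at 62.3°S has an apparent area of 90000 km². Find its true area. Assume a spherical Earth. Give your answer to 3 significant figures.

19400 km²

For Mercator, h = k = sec φ (a conformal cylindrical projection has a single point scale, 1/cos φ).
Areal scale = k² = sec²φ = 1/cos²(62.3°) = 1/0.4648² = 4.628.
True area = apparent / (areal scale) = 90000 / 4.628 ≈ 19400 km².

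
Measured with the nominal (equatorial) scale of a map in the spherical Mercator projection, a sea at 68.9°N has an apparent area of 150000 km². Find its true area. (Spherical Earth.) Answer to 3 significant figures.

Mercator is conformal, so the point scale is isotropic: h = k = sec φ = 1/cos φ.
Areal scale = k² = sec²φ = 1/cos²(68.9°) = 1/0.3600² = 7.716.
True area = apparent / (areal scale) = 150000 / 7.716 ≈ 19400 km².

19400 km²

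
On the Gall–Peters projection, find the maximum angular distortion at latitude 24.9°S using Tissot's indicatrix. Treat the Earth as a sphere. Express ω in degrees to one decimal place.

28.2°

Gall–Peters is a cylindrical equal-area projection with standard parallels at ±45°. A cylindrical equal-area projection with standard parallel φ₀ has meridian scale h = cos φ / cos φ₀ and parallel scale k = cos φ₀ / cos φ (so areas are preserved, h·k = 1).
At 24.9°: h = 1.283, k = 0.7796; principal scales a = 1.283, b = 0.7796.
sin(ω/2) = (a − b)/(a + b) = 0.5032/2.062 = 0.2440, so ω = 2 arcsin(0.2440) ≈ 28.2°.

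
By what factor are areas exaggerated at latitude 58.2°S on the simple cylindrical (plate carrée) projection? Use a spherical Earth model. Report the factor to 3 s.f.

1.90

For the equirectangular projection with φ₀ = 0 (plate carrée), h = 1 along meridians and k = sec φ along parallels.
Areal scale = h·k = 1 × sec φ; at 58.2°, h = 1.000, k = 1.898, so h·k = 1.898.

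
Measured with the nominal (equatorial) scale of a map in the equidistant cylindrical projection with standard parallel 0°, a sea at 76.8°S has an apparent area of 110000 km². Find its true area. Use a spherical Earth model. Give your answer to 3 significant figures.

25100 km²

In the plate carrée (x = Rλ, y = Rφ), meridians are true-scale (h = 1) and parallels are stretched by k = sec φ.
Areal scale = h·k = 1 × sec φ; at 76.8°, h = 1.000, k = 4.379, so h·k = 4.379.
True area = apparent / (areal scale) = 110000 / 4.379 ≈ 25100 km².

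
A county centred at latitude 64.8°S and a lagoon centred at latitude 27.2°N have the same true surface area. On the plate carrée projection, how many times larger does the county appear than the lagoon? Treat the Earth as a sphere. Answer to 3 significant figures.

2.09

For the equirectangular projection with φ₀ = 0 (plate carrée), h = 1 along meridians and k = sec φ along parallels.
Areal scale at 64.8°: h·k = 1.000 × 2.349 = 2.349.
Areal scale at 27.2°: h·k = 1.000 × 1.124 = 1.124.
Ratio = 2.349/1.124 ≈ 2.09.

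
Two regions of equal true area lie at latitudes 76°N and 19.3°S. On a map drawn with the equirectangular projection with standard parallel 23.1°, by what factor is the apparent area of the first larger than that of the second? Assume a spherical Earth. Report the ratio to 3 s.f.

3.90

In the equirectangular projection with standard parallel φ₀ = 23.1° (x = Rλ cos φ₀, y = Rφ), meridians are true-scale (h = 1) and the parallel scale is k = cos φ₀ / cos φ.
Areal scale at 76°: h·k = 1.000 × 3.802 = 3.802.
Areal scale at 19.3°: h·k = 1.000 × 0.9746 = 0.9746.
Ratio = 3.802/0.9746 ≈ 3.90.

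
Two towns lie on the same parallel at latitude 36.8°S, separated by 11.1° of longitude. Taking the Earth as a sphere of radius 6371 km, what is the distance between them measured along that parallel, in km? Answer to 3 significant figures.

Arc length along a parallel = R cos φ · Δλ (with Δλ in radians).
= 6371 × cos 36.8° × (11.1° × π/180) = 6371 × 0.8007 × 0.1937 ≈ 988 km.

988 km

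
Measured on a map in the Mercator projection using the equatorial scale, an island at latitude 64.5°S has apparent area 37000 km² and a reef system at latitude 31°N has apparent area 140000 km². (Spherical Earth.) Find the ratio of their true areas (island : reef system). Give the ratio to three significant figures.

On Mercator the areal scale is sec²φ, so true area = apparent × cos²φ.
True area of island: 37000 × cos²(64.5°) = 37000 × 0.1853 = 6858 km².
True area of reef system: 140000 × cos²(31°) = 140000 × 0.7347 = 102900 km².
Ratio = 6858 / 102900 ≈ 0.0667.

0.0667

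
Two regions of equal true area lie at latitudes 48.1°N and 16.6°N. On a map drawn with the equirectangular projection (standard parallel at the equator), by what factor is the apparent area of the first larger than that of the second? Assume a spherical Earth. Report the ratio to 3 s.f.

1.43

Plate carrée maps x = Rλ, y = Rφ. The meridian scale is h = 1 and the parallel scale is k = 1/cos φ = sec φ.
Areal scale at 48.1°: h·k = 1.000 × 1.497 = 1.497.
Areal scale at 16.6°: h·k = 1.000 × 1.043 = 1.043.
Ratio = 1.497/1.043 ≈ 1.43.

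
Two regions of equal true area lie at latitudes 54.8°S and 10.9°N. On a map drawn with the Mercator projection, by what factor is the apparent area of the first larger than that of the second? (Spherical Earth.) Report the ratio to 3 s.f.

2.90

On Mercator, area is exaggerated by sec²φ = 1/cos²φ.
At 54.8°: sec²(54.8°) = 1/0.5764² = 3.010.
At 10.9°: sec²(10.9°) = 1/0.9820² = 1.037.
Ratio = 3.010/1.037 = cos²(10.9°)/cos²(54.8°) ≈ 2.90.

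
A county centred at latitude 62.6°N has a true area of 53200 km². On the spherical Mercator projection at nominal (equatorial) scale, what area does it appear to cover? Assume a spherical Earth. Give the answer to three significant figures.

251000 km²

The Mercator projection is conformal; its linear scale factor is the same in every direction and equals sec φ = 1/cos φ.
Areal scale = k² = sec²φ = 1/cos²(62.6°) = 1/0.4602² = 4.722.
Apparent area = 53200 × 4.722 ≈ 251000 km².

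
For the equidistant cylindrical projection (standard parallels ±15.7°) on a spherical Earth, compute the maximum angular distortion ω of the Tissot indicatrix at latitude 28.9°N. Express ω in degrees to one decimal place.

5.4°

With standard parallel φ₀ = 15.7°, the equirectangular projection gives x = Rλ cos φ₀, y = Rφ, so h = 1 and k = cos 15.7° / cos φ.
At 28.9°: h = 1.000, k = 1.100; principal scales a = 1.100, b = 1.000.
sin(ω/2) = (a − b)/(a + b) = 0.09964/2.100 = 0.04745, so ω = 2 arcsin(0.04745) ≈ 5.4°.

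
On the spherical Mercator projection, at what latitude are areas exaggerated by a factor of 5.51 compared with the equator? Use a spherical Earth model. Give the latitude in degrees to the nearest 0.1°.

Mercator areal scale is sec²φ.
sec²φ = 5.51  ⇒  cos²φ = 0.1815  ⇒  cos φ = 0.4260.
φ = arccos(0.4260) ≈ 64.8°.

64.8°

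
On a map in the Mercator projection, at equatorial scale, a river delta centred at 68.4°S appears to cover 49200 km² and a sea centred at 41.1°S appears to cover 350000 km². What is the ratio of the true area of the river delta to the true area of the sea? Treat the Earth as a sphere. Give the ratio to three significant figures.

0.0335

Mercator's areal exaggeration is sec²φ; hence true area = (apparent area) · cos²φ.
True area of river delta: 49200 × cos²(68.4°) = 49200 × 0.1355 = 6667 km².
True area of sea: 350000 × cos²(41.1°) = 350000 × 0.5679 = 198800 km².
Ratio = 6667 / 198800 ≈ 0.0335.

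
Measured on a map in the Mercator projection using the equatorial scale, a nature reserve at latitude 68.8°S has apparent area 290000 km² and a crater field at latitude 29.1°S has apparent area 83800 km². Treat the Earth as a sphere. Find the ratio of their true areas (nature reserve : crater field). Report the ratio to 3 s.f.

0.593

Since Mercator area scale is 1/cos²φ, the true area equals the apparent area multiplied by cos²φ.
True area of nature reserve: 290000 × cos²(68.8°) = 290000 × 0.1308 = 37920 km².
True area of crater field: 83800 × cos²(29.1°) = 83800 × 0.7635 = 63980 km².
Ratio = 37920 / 63980 ≈ 0.593.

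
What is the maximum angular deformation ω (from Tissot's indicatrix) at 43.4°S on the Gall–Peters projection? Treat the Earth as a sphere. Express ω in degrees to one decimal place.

The Gall–Peters projection is cylindrical equal-area with φ₀ = 45°. For cylindrical equal-area with standard parallel φ₀, h = cos φ / cos φ₀ and k = cos φ₀ / cos φ, so h·k = 1.
At 43.4°: h = 1.028, k = 0.9732; principal scales a = 1.028, b = 0.9732.
sin(ω/2) = (a − b)/(a + b) = 0.05433/2.001 = 0.02715, so ω = 2 arcsin(0.02715) ≈ 3.1°.

3.1°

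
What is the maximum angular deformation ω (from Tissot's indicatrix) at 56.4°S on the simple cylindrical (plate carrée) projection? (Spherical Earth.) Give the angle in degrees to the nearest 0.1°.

Plate carrée maps x = Rλ, y = Rφ. The meridian scale is h = 1 and the parallel scale is k = 1/cos φ = sec φ.
At 56.4°: h = 1.000, k = 1.807; principal scales a = 1.807, b = 1.000.
sin(ω/2) = (a − b)/(a + b) = 0.8070/2.807 = 0.2875, so ω = 2 arcsin(0.2875) ≈ 33.4°.

33.4°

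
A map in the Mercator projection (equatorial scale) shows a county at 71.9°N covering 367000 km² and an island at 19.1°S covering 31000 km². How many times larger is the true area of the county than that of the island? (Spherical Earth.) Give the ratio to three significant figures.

1.28

On Mercator the areal scale is sec²φ, so true area = apparent × cos²φ.
True area of county: 367000 × cos²(71.9°) = 367000 × 0.09652 = 35420 km².
True area of island: 31000 × cos²(19.1°) = 31000 × 0.8929 = 27680 km².
Ratio = 35420 / 27680 ≈ 1.28.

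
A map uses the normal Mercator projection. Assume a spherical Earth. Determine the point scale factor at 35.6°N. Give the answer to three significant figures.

1.23

For Mercator, h = k = sec φ (a conformal cylindrical projection has a single point scale, 1/cos φ).
k = 1/cos 35.6° = 1/0.8131 = 1.230.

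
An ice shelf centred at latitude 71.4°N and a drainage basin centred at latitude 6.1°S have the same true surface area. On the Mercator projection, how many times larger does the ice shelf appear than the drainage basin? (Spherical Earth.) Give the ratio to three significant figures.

Mercator areal scale is sec²φ.
At 71.4°: sec²(71.4°) = 1/0.3190² = 9.829.
At 6.1°: sec²(6.1°) = 1/0.9943² = 1.011.
Ratio = 9.829/1.011 = cos²(6.1°)/cos²(71.4°) ≈ 9.72.

9.72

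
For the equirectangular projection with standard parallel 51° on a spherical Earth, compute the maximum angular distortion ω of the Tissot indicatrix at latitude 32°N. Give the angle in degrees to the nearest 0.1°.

17.0°

With standard parallel φ₀ = 51°, the equirectangular projection gives x = Rλ cos φ₀, y = Rφ, so h = 1 and k = cos 51° / cos φ.
At 32°: h = 1.000, k = 0.7421; principal scales a = 1.000, b = 0.7421.
sin(ω/2) = (a − b)/(a + b) = 0.2579/1.742 = 0.1481, so ω = 2 arcsin(0.1481) ≈ 17.0°.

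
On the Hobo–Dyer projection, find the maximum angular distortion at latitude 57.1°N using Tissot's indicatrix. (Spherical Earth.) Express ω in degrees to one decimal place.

The Hobo–Dyer projection is cylindrical equal-area with φ₀ = 37.5°. For cylindrical equal-area with standard parallel φ₀, h = cos φ / cos φ₀ and k = cos φ₀ / cos φ, so h·k = 1.
At 57.1°: h = 0.6847, k = 1.461; principal scales a = 1.461, b = 0.6847.
sin(ω/2) = (a − b)/(a + b) = 0.7759/2.145 = 0.3617, so ω = 2 arcsin(0.3617) ≈ 42.4°.

42.4°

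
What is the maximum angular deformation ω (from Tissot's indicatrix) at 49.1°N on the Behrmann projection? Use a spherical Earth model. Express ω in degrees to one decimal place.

31.6°

The Behrmann projection is cylindrical equal-area with φ₀ = 30°. For cylindrical equal-area with standard parallel φ₀, h = cos φ / cos φ₀ and k = cos φ₀ / cos φ, so h·k = 1.
At 49.1°: h = 0.7560, k = 1.323; principal scales a = 1.323, b = 0.7560.
sin(ω/2) = (a − b)/(a + b) = 0.5667/2.079 = 0.2726, so ω = 2 arcsin(0.2726) ≈ 31.6°.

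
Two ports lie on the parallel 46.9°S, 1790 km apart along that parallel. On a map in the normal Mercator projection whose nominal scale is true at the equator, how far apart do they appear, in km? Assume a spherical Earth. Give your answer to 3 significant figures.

Mercator is conformal, so the point scale is isotropic: h = k = sec φ = 1/cos φ.
Along the parallel, k = sec 46.9° = 1/0.6833 = 1.464.
Map distance = 1790 × 1.464 ≈ 2620 km.

2620 km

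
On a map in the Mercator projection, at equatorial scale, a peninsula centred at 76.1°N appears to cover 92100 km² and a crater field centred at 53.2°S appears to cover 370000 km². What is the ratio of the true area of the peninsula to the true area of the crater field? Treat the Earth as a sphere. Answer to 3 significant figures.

Since Mercator area scale is 1/cos²φ, the true area equals the apparent area multiplied by cos²φ.
True area of peninsula: 92100 × cos²(76.1°) = 92100 × 0.05771 = 5315 km².
True area of crater field: 370000 × cos²(53.2°) = 370000 × 0.3588 = 132800 km².
Ratio = 5315 / 132800 ≈ 0.0400.

0.0400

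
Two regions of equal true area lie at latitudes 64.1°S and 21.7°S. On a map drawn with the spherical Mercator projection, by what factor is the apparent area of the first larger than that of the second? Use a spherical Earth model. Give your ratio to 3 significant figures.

Mercator is conformal with k = sec φ, so areal scale = k² = sec²φ.
At 64.1°: sec²(64.1°) = 1/0.4368² = 5.241.
At 21.7°: sec²(21.7°) = 1/0.9291² = 1.158.
Ratio = 5.241/1.158 = cos²(21.7°)/cos²(64.1°) ≈ 4.52.

4.52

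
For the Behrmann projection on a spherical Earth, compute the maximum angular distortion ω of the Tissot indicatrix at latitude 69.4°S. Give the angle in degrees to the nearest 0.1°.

91.6°

Behrmann is a cylindrical equal-area projection with standard parallels at ±30°. For cylindrical equal-area with standard parallel φ₀, h = cos φ / cos φ₀ and k = cos φ₀ / cos φ, so h·k = 1.
At 69.4°: h = 0.4063, k = 2.461; principal scales a = 2.461, b = 0.4063.
sin(ω/2) = (a − b)/(a + b) = 2.055/2.868 = 0.7167, so ω = 2 arcsin(0.7167) ≈ 91.6°.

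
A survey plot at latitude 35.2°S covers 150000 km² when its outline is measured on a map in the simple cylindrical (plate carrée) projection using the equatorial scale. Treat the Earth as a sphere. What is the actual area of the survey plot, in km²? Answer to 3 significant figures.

123000 km²

In the plate carrée (x = Rλ, y = Rφ), meridians are true-scale (h = 1) and parallels are stretched by k = sec φ.
Areal scale = h·k = 1 × sec φ; at 35.2°, h = 1.000, k = 1.224, so h·k = 1.224.
True area = apparent / (areal scale) = 150000 / 1.224 ≈ 123000 km².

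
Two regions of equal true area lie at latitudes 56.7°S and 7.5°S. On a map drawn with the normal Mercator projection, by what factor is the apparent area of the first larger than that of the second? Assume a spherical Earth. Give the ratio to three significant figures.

3.26

Mercator is conformal with k = sec φ, so areal scale = k² = sec²φ.
At 56.7°: sec²(56.7°) = 1/0.5490² = 3.318.
At 7.5°: sec²(7.5°) = 1/0.9914² = 1.017.
Ratio = 3.318/1.017 = cos²(7.5°)/cos²(56.7°) ≈ 3.26.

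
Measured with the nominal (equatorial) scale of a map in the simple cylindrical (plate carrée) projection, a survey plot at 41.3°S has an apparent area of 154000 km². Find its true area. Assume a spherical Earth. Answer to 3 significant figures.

Plate carrée maps x = Rλ, y = Rφ. The meridian scale is h = 1 and the parallel scale is k = 1/cos φ = sec φ.
Areal scale = h·k = 1 × sec φ; at 41.3°, h = 1.000, k = 1.331, so h·k = 1.331.
True area = apparent / (areal scale) = 154000 / 1.331 ≈ 116000 km².

116000 km²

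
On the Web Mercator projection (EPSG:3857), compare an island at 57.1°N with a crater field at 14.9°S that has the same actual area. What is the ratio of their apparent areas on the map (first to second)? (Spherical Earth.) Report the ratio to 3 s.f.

Mercator areal scale is sec²φ.
At 57.1°: sec²(57.1°) = 1/0.5432² = 3.389.
At 14.9°: sec²(14.9°) = 1/0.9664² = 1.071.
Ratio = 3.389/1.071 = cos²(14.9°)/cos²(57.1°) ≈ 3.17.

3.17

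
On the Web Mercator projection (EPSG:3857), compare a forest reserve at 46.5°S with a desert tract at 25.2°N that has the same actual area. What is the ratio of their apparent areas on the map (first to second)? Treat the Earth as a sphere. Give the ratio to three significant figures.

On Mercator, area is exaggerated by sec²φ = 1/cos²φ.
At 46.5°: sec²(46.5°) = 1/0.6884² = 2.110.
At 25.2°: sec²(25.2°) = 1/0.9048² = 1.221.
Ratio = 2.110/1.221 = cos²(25.2°)/cos²(46.5°) ≈ 1.73.

1.73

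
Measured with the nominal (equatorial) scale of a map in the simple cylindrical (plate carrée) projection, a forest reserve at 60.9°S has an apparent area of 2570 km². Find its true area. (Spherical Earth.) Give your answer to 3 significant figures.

1250 km²

Plate carrée maps x = Rλ, y = Rφ. The meridian scale is h = 1 and the parallel scale is k = 1/cos φ = sec φ.
Areal scale = h·k = 1 × sec φ; at 60.9°, h = 1.000, k = 2.056, so h·k = 2.056.
True area = apparent / (areal scale) = 2570 / 2.056 ≈ 1250 km².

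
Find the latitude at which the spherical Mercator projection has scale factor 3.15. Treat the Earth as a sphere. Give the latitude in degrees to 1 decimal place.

71.5°

Mercator scale is k = sec φ = 1/cos φ.
1/cos φ = 3.15  ⇒  cos φ = 0.3175  ⇒  φ = arccos(0.3175) ≈ 71.5°.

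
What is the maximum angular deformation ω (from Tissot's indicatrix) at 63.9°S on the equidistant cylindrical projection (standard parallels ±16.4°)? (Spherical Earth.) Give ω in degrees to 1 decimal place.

43.6°

With standard parallel φ₀ = 16.4°, the equirectangular projection gives x = Rλ cos φ₀, y = Rφ, so h = 1 and k = cos 16.4° / cos φ.
At 63.9°: h = 1.000, k = 2.181; principal scales a = 2.181, b = 1.000.
sin(ω/2) = (a − b)/(a + b) = 1.181/3.181 = 0.3712, so ω = 2 arcsin(0.3712) ≈ 43.6°.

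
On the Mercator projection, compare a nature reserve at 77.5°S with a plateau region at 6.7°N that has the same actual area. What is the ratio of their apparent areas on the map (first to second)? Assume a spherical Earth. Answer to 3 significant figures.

21.1

On Mercator, area is exaggerated by sec²φ = 1/cos²φ.
At 77.5°: sec²(77.5°) = 1/0.2164² = 21.35.
At 6.7°: sec²(6.7°) = 1/0.9932² = 1.014.
Ratio = 21.35/1.014 = cos²(6.7°)/cos²(77.5°) ≈ 21.1.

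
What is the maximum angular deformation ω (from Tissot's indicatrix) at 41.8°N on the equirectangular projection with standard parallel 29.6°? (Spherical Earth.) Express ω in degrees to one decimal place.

In the equirectangular projection with standard parallel φ₀ = 29.6° (x = Rλ cos φ₀, y = Rφ), meridians are true-scale (h = 1) and the parallel scale is k = cos φ₀ / cos φ.
At 41.8°: h = 1.000, k = 1.166; principal scales a = 1.166, b = 1.000.
sin(ω/2) = (a − b)/(a + b) = 0.1664/2.166 = 0.07679, so ω = 2 arcsin(0.07679) ≈ 8.8°.

8.8°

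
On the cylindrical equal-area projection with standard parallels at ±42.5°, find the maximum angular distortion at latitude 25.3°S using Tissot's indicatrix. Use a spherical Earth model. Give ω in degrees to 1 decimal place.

Cylindrical equal-area (φ₀ = 42.5°): h = cos φ / cos 42.5° along meridians, k = cos 42.5° / cos φ along parallels; h·k = 1.
At 25.3°: h = 1.226, k = 0.8155; principal scales a = 1.226, b = 0.8155.
sin(ω/2) = (a − b)/(a + b) = 0.4107/2.042 = 0.2012, so ω = 2 arcsin(0.2012) ≈ 23.2°.

23.2°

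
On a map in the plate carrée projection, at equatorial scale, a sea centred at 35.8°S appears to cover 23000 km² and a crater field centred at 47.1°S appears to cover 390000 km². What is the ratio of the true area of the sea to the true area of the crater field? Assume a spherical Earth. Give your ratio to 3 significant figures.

Plate carrée has h = 1 and k = sec φ, giving areal scale sec φ; true area = (apparent area) · cos φ.
True area of sea: 23000 × cos(35.8°) = 23000 × 0.8111 = 18650 km².
True area of crater field: 390000 × cos(47.1°) = 390000 × 0.6807 = 265500 km².
Ratio = 18650 / 265500 ≈ 0.0703.

0.0703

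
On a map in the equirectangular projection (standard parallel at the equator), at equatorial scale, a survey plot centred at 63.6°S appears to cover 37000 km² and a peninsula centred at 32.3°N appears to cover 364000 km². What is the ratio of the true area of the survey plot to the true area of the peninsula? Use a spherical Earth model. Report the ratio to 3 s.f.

0.0535

On the plate carrée, areal scale = h·k = 1 × sec φ, so true area = apparent × cos φ.
True area of survey plot: 37000 × cos(63.6°) = 37000 × 0.4446 = 16450 km².
True area of peninsula: 364000 × cos(32.3°) = 364000 × 0.8453 = 307700 km².
Ratio = 16450 / 307700 ≈ 0.0535.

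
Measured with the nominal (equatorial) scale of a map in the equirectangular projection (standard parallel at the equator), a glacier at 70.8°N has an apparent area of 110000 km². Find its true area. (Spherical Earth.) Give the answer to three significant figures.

Plate carrée maps x = Rλ, y = Rφ. The meridian scale is h = 1 and the parallel scale is k = 1/cos φ = sec φ.
Areal scale = h·k = 1 × sec φ; at 70.8°, h = 1.000, k = 3.041, so h·k = 3.041.
True area = apparent / (areal scale) = 110000 / 3.041 ≈ 36200 km².

36200 km²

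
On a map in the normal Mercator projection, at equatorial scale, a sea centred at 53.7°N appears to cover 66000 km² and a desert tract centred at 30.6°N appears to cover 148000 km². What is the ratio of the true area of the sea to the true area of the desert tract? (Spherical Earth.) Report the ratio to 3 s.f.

0.211

On Mercator the areal scale is sec²φ, so true area = apparent × cos²φ.
True area of sea: 66000 × cos²(53.7°) = 66000 × 0.3505 = 23130 km².
True area of desert tract: 148000 × cos²(30.6°) = 148000 × 0.7409 = 109600 km².
Ratio = 23130 / 109600 ≈ 0.211.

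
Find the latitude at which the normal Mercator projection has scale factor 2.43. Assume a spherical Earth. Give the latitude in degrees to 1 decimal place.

65.7°

Mercator scale is k = sec φ = 1/cos φ.
1/cos φ = 2.43  ⇒  cos φ = 0.4115  ⇒  φ = arccos(0.4115) ≈ 65.7°.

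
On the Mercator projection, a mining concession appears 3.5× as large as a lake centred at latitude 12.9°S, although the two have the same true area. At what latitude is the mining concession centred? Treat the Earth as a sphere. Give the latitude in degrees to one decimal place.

On Mercator, (apparent₁)/(apparent₂) = sec²φ₁ / sec²φ₂ when true areas are equal.
cos²φ₂ / cos²φ₁ = 3.5  ⇒  cos φ₁ = cos 12.9° / √3.5 = 0.9748/1.871 = 0.5210.
φ₁ = arccos(0.5210) ≈ 58.6°.

58.6°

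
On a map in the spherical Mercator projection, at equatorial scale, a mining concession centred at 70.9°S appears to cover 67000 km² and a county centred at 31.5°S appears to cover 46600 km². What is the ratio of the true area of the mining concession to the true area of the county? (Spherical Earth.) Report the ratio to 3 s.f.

0.212

Mercator's areal exaggeration is sec²φ; hence true area = (apparent area) · cos²φ.
True area of mining concession: 67000 × cos²(70.9°) = 67000 × 0.1071 = 7174 km².
True area of county: 46600 × cos²(31.5°) = 46600 × 0.7270 = 33880 km².
Ratio = 7174 / 33880 ≈ 0.212.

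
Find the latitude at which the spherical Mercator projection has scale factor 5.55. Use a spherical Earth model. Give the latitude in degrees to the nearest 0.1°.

79.6°

Mercator scale is k = sec φ = 1/cos φ.
1/cos φ = 5.55  ⇒  cos φ = 0.1802  ⇒  φ = arccos(0.1802) ≈ 79.6°.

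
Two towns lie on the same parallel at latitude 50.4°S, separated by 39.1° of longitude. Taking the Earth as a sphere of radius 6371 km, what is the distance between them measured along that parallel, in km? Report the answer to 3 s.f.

Arc length along a parallel = R cos φ · Δλ (with Δλ in radians).
= 6371 × cos 50.4° × (39.1° × π/180) = 6371 × 0.6374 × 0.6824 ≈ 2770 km.

2770 km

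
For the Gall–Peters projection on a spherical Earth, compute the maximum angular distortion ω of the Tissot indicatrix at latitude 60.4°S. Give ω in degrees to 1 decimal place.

Gall–Peters is a cylindrical equal-area projection with standard parallels at ±45°. For cylindrical equal-area with standard parallel φ₀, h = cos φ / cos φ₀ and k = cos φ₀ / cos φ, so h·k = 1.
At 60.4°: h = 0.6985, k = 1.432; principal scales a = 1.432, b = 0.6985.
sin(ω/2) = (a − b)/(a + b) = 0.7330/2.130 = 0.3441, so ω = 2 arcsin(0.3441) ≈ 40.3°.

40.3°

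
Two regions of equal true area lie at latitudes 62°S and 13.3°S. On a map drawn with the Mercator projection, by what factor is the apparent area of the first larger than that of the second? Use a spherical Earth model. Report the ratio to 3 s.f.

4.30

Mercator is conformal with k = sec φ, so areal scale = k² = sec²φ.
At 62°: sec²(62°) = 1/0.4695² = 4.537.
At 13.3°: sec²(13.3°) = 1/0.9732² = 1.056.
Ratio = 4.537/1.056 = cos²(13.3°)/cos²(62°) ≈ 4.30.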